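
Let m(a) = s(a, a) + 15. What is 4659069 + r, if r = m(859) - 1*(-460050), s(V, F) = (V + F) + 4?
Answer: 5120856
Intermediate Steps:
s(V, F) = 4 + F + V (s(V, F) = (F + V) + 4 = 4 + F + V)
m(a) = 19 + 2*a (m(a) = (4 + a + a) + 15 = (4 + 2*a) + 15 = 19 + 2*a)
r = 461787 (r = (19 + 2*859) - 1*(-460050) = (19 + 1718) + 460050 = 1737 + 460050 = 461787)
4659069 + r = 4659069 + 461787 = 5120856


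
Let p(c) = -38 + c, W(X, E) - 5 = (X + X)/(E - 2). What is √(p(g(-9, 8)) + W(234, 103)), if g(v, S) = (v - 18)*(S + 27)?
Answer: I*√9929310/101 ≈ 31.199*I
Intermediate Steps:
g(v, S) = (-18 + v)*(27 + S)
W(X, E) = 5 + 2*X/(-2 + E) (W(X, E) = 5 + (X + X)/(E - 2) = 5 + (2*X)/(-2 + E) = 5 + 2*X/(-2 + E))
√(p(g(-9, 8)) + W(234, 103)) = √((-38 + (-486 - 18*8 + 27*(-9) + 8*(-9))) + (-10 + 2*234 + 5*103)/(-2 + 103)) = √((-38 + (-486 - 144 - 243 - 72)) + (-10 + 468 + 515)/101) = √((-38 - 945) + (1/101)*973) = √(-983 + 973/101) = √(-98310/101) = I*√9929310/101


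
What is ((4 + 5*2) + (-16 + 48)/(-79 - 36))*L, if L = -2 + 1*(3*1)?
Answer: 1578/115 ≈ 13.722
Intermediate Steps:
L = 1 (L = -2 + 1*3 = -2 + 3 = 1)
((4 + 5*2) + (-16 + 48)/(-79 - 36))*L = ((4 + 5*2) + (-16 + 48)/(-79 - 36))*1 = ((4 + 10) + 32/(-115))*1 = (14 + 32*(-1/115))*1 = (14 - 32/115)*1 = (1578/115)*1 = 1578/115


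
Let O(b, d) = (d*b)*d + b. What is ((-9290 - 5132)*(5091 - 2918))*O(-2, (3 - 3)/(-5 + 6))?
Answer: 62678012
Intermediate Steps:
O(b, d) = b + b*d² (O(b, d) = (b*d)*d + b = b*d² + b = b + b*d²)
((-9290 - 5132)*(5091 - 2918))*O(-2, (3 - 3)/(-5 + 6)) = ((-9290 - 5132)*(5091 - 2918))*(-2*(1 + ((3 - 3)/(-5 + 6))²)) = (-14422*2173)*(-2*(1 + (0/1)²)) = -(-62678012)*(1 + (0*1)²) = -(-62678012)*(1 + 0²) = -(-62678012)*(1 + 0) = -(-62678012) = -31339006*(-2) = 62678012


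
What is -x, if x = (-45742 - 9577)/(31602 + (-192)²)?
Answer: 55319/68466 ≈ 0.80798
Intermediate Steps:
x = -55319/68466 (x = -55319/(31602 + 36864) = -55319/68466 ≈ -0.80798)
-x = -1*(-55319/68466) = 55319/68466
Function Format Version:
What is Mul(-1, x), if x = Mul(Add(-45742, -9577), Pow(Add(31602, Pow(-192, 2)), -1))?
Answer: Rational(55319, 68466) ≈ 0.80798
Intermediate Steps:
x = Rational(-55319, 68466) (x = Mul(-55319, Pow(Add(31602, 36864), -1)) = Mul(-55319, Pow(68466, -1)) = Mul(-55319, Rational(1, 68466)) = Rational(-55319, 68466) ≈ -0.80798)
Mul(-1, x) = Mul(-1, Rational(-55319, 68466)) = Rational(55319, 68466)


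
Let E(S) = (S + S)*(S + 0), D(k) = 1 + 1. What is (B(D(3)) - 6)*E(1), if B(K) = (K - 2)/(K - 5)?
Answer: -12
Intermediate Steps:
D(k) = 2
B(K) = (-2 + K)/(-5 + K)
E(S) = 2*S² (E(S) = (2*S)*S = 2*S²)
(B(D(3)) - 6)*E(1) = ((-2 + 2)/(-5 + 2) - 6)*(2*1²) = (0/(-3) - 6)*(2*1) = (-⅓*0 - 6)*2 = (0 - 6)*2 = -6*2 = -12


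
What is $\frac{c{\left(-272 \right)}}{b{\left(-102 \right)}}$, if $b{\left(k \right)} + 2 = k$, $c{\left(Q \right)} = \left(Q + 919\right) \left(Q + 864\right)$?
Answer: $- \frac{47878}{13} \approx -3682.9$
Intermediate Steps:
$c{\left(Q \right)} = \left(864 + Q\right) \left(919 + Q\right)$ ($c{\left(Q \right)} = \left(919 + Q\right) \left(864 + Q\right) = \left(864 + Q\right) \left(919 + Q\right)$)
$b{\left(k \right)} = -2 + k$
$\frac{c{\left(-272 \right)}}{b{\left(-102 \right)}} = \frac{794016 + \left(-272\right)^{2} + 1783 \left(-272\right)}{-2 - 102} = \frac{794016 + 73984 - 484976}{-104} = 383024 \left(- \frac{1}{104}\right) = - \frac{47878}{13}$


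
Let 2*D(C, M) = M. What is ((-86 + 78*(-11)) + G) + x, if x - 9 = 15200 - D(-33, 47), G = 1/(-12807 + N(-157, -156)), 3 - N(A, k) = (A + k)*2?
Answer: 86716493/6089 ≈ 14242.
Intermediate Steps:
N(A, k) = 3 - 2*A - 2*k (N(A, k) = 3 - (A + k)*2 = 3 - (2*A + 2*k) = 3 + (-2*A - 2*k) = 3 - 2*A - 2*k)
D(C, M) = M/2
G = -1/12178 (G = 1/(-12807 + (3 - 2*(-157) - 2*(-156))) = 1/(-12807 + (3 + 314 + 312)) = 1/(-12807 + 629) = 1/(-12178) = -1/12178 ≈ -8.2115e-5)
x = 30371/2 (x = 9 + (15200 - 47/2) = 9 + 30353/2 = 30371/2 ≈ 15186.)
((-86 + 78*(-11)) + G) + x = ((-86 + 78*(-11)) - 1/12178) + 30371/2 = ((-86 - 858) - 1/12178) + 30371/2 = (-944 - 1/12178) + 30371/2 = -11496033/12178 + 30371/2 = 86716493/6089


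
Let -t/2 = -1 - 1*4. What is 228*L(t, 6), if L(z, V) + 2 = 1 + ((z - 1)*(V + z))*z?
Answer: 328092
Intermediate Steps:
t = 10 (t = -2*(-1 - 1*4) = -2*(-1 - 4) = -2*(-5) = 10)
L(z, V) = -1 + z*(-1 + z)*(V + z) (L(z, V) = -2 + (1 + ((z - 1)*(V + z))*z) = -2 + (1 + ((-1 + z)*(V + z))*z) = -2 + (1 + z*(-1 + z)*(V + z)) = -1 + z*(-1 + z)*(V + z))
228*L(t, 6) = 228*(-1 + 10³ - 1*10² + 6*10² - 1*6*10) = 228*(-1 + 1000 - 1*100 + 6*100 - 60) = 228*(-1 + 1000 - 100 + 600 - 60) = 228*1439 = 328092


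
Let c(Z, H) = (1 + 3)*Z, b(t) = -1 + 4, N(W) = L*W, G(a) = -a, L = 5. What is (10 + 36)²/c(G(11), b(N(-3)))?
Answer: -529/11 ≈ -48.091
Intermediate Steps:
N(W) = 5*W
b(t) = 3
c(Z, H) = 4*Z
(10 + 36)²/c(G(11), b(N(-3))) = (10 + 36)²/((4*(-1*11))) = 46²/((4*(-11))) = 2116/(-44) = 2116*(-1/44) = -529/11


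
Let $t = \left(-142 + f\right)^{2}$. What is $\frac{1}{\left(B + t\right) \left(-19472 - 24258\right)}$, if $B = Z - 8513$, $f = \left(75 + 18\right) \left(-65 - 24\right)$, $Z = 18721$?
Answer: $- \frac{1}{3100009598370} \approx -3.2258 \cdot 10^{-13}$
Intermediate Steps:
$f = -8277$ ($f = 93 \left(-89\right) = -8277$)
$B = 10208$ ($B = 18721 - 8513 = 10208$)
$t = 70879561$ ($t = \left(-142 - 8277\right)^{2} = \left(-8419\right)^{2} = 70879561$)
$\frac{1}{\left(B + t\right) \left(-19472 - 24258\right)} = \frac{1}{\left(10208 + 70879561\right) \left(-19472 - 24258\right)} = \frac{1}{70889769 \left(-19472 - 24258\right)} = \frac{1}{70889769 \left(-43730\right)} = \frac{1}{70889769} \left(- \frac{1}{43730}\right) = - \frac{1}{3100009598370}$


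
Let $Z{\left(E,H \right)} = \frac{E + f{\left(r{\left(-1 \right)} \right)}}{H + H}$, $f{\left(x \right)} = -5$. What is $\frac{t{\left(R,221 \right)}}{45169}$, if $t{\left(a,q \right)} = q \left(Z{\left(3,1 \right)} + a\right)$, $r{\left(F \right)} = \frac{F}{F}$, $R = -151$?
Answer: $- \frac{1976}{2657} \approx -0.7437$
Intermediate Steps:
$r{\left(F \right)} = 1$
$Z{\left(E,H \right)} = \frac{-5 + E}{2 H}$ ($Z{\left(E,H \right)} = \frac{E - 5}{H + H} = \frac{-5 + E}{2 H}$)
$t{\left(a,q \right)} = q \left(-1 + a\right)$ ($t{\left(a,q \right)} = q \left(\frac{-5 + 3}{2 \cdot 1} + a\right) = q \left(\frac{1}{2} \cdot 1 \left(-2\right) + a\right) = q \left(-1 + a\right)$)
$\frac{t{\left(R,221 \right)}}{45169} = \frac{221 \left(-1 - 151\right)}{45169} = 221 \left(-152\right) \frac{1}{45169} = \left(-33592\right) \frac{1}{45169} = - \frac{1976}{2657}$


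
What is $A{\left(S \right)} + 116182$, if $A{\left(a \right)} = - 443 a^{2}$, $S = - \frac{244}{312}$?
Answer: $\frac{705202885}{6084} \approx 1.1591 \cdot 10^{5}$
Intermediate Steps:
$S = - \frac{61}{78}$ ($S = \left(-244\right) \frac{1}{312} = - \frac{61}{78} \approx -0.78205$)
$A{\left(S \right)} + 116182 = - 443 \left(- \frac{61}{78}\right)^{2} + 116182 = \left(-443\right) \frac{3721}{6084} + 116182 = - \frac{1648403}{6084} + 116182 = \frac{705202885}{6084}$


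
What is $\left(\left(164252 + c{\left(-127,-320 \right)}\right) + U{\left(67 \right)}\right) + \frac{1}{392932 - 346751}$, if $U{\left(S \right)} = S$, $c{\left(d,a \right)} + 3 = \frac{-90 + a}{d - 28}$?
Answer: $\frac{235240379949}{1431611} \approx 1.6432 \cdot 10^{5}$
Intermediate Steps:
$c{\left(d,a \right)} = -3 + \frac{-90 + a}{-28 + d}$ ($c{\left(d,a \right)} = -3 + \frac{-90 + a}{d - 28} = -3 + \frac{-90 + a}{-28 + d}$)
$\left(\left(164252 + c{\left(-127,-320 \right)}\right) + U{\left(67 \right)}\right) + \frac{1}{392932 - 346751} = \left(\left(164252 + \frac{-6 - 320 - -381}{-28 - 127}\right) + 67\right) + \frac{1}{392932 - 346751} = \left(\left(164252 + \frac{-6 - 320 + 381}{-155}\right) + 67\right) + \frac{1}{46181} = \left(\left(164252 - \frac{11}{31}\right) + 67\right) + \frac{1}{46181} = \left(\frac{5091801}{31} + 67\right) + \frac{1}{46181} = \frac{5093878}{31} + \frac{1}{46181} = \frac{235240379949}{1431611}$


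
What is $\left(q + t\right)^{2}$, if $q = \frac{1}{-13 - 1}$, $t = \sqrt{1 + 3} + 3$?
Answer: $\frac{4761}{196} \approx 24.291$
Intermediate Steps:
$t = 5$ ($t = \sqrt{4} + 3 = 2 + 3 = 5$)
$q = - \frac{1}{14}$ ($q = \frac{1}{-14} = - \frac{1}{14} \approx -0.071429$)
$\left(q + t\right)^{2} = \left(- \frac{1}{14} + 5\right)^{2} = \left(\frac{69}{14}\right)^{2} = \frac{4761}{196}$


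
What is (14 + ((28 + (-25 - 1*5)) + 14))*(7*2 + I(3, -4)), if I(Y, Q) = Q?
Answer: 260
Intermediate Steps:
(14 + ((28 + (-25 - 1*5)) + 14))*(7*2 + I(3, -4)) = (14 + ((28 + (-25 - 1*5)) + 14))*(7*2 - 4) = (14 + ((28 + (-25 - 5)) + 14))*(14 - 4) = (14 + ((28 - 30) + 14))*10 = (14 + (-2 + 14))*10 = (14 + 12)*10 = 26*10 = 260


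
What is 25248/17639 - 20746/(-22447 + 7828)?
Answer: 66821746/23442231 ≈ 2.8505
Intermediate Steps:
25248/17639 - 20746/(-22447 + 7828) = 25248*(1/17639) - 20746/(-14619) = 25248/17639 - 20746*(-1/14619) = 25248/17639 + 1886/1329 = 66821746/23442231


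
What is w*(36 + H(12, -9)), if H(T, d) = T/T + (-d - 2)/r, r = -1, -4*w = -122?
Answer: 915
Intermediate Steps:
w = 61/2 (w = -¼*(-122) = 61/2 ≈ 30.500)
H(T, d) = 3 + d (H(T, d) = T/T + (-d - 2)/(-1) = 1 + (-2 - d)*(-1) = 1 + (2 + d) = 3 + d)
w*(36 + H(12, -9)) = 61*(36 + (3 - 9))/2 = 61*(36 - 6)/2 = (61/2)*30 = 915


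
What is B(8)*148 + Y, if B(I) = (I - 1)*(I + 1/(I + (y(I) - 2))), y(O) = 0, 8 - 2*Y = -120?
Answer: 25574/3 ≈ 8524.7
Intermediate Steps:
Y = 64 (Y = 4 - 1/2*(-120) = 4 + 60 = 64)
B(I) = (-1 + I)*(I + 1/(-2 + I)) (B(I) = (I - 1)*(I + 1/(I + (0 - 2))) = (-1 + I)*(I + 1/(I - 2)) = (-1 + I)*(I + 1/(-2 + I)))
B(8)*148 + Y = ((-1 + 8**3 - 3*8**2 + 3*8)/(-2 + 8))*148 + 64 = ((-1 + 512 - 3*64 + 24)/6)*148 + 64 = ((-1 + 512 - 192 + 24)/6)*148 + 64 = ((1/6)*343)*148 + 64 = (343/6)*148 + 64 = 25382/3 + 64 = 25574/3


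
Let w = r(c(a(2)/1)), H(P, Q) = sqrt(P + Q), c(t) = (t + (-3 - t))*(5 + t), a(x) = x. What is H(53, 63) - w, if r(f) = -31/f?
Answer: -31/21 + 2*sqrt(29) ≈ 9.2941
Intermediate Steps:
c(t) = -15 - 3*t (c(t) = -3*(5 + t) = -15 - 3*t)
w = 31/21 (w = -31/(-15 - 6/1) = -31/(-15 - 6) = -31/(-21) = -31*(-1/21) = 31/21 ≈ 1.4762)
H(53, 63) - w = sqrt(53 + 63) - 1*31/21 = sqrt(116) - 31/21 = 2*sqrt(29) - 31/21 = -31/21 + 2*sqrt(29)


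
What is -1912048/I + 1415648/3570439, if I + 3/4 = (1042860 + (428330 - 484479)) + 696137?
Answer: -17778125621216/24034013809771 ≈ -0.73971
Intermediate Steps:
I = 6731389/4 (I = -3/4 + ((1042860 + (428330 - 484479)) + 696137) = -3/4 + ((1042860 - 56149) + 696137) = -3/4 + (986711 + 696137) = -3/4 + 1682848 = 6731389/4 ≈ 1.6828e+6)
-1912048/I + 1415648/3570439 = -1912048/6731389/4 + 1415648/3570439 = -1912048*4/6731389 + 1415648*(1/3570439) = -7648192/6731389 + 1415648/3570439 = -17778125621216/24034013809771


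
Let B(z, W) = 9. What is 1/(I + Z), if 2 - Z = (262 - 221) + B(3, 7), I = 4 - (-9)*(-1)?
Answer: -1/53 ≈ -0.018868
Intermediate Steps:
I = -5 (I = 4 - 9*1 = 4 - 9 = -5)
Z = -48 (Z = 2 - ((262 - 221) + 9) = 2 - (41 + 9) = 2 - 1*50 = 2 - 50 = -48)
1/(I + Z) = 1/(-5 - 48) = 1/(-53) = -1/53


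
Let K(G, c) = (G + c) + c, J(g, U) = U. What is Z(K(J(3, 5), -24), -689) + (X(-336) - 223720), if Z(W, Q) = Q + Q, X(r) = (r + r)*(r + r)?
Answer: 226486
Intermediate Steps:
X(r) = 4*r² (X(r) = (2*r)*(2*r) = 4*r²)
K(G, c) = G + 2*c
Z(W, Q) = 2*Q
Z(K(J(3, 5), -24), -689) + (X(-336) - 223720) = 2*(-689) + (4*(-336)² - 223720) = -1378 + (4*112896 - 223720) = -1378 + (451584 - 223720) = -1378 + 227864 = 226486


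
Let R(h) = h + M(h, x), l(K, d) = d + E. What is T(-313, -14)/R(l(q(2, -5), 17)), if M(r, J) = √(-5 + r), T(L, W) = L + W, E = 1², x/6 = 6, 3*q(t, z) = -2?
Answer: -5886/311 + 327*√13/311 ≈ -15.135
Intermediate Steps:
q(t, z) = -⅔ (q(t, z) = (⅓)*(-2) = -⅔)
x = 36 (x = 6*6 = 36)
E = 1
l(K, d) = 1 + d (l(K, d) = d + 1 = 1 + d)
R(h) = h + √(-5 + h)
T(-313, -14)/R(l(q(2, -5), 17)) = (-313 - 14)/((1 + 17) + √(-5 + (1 + 17))) = -327/(18 + √(-5 + 18)) = -327/(18 + √13)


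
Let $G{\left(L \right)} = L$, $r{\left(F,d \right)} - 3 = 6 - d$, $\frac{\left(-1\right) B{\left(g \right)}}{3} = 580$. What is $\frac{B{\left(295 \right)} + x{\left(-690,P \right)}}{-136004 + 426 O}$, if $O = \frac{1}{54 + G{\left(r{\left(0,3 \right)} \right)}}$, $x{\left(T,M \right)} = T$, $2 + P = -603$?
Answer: $\frac{8100}{453323} \approx 0.017868$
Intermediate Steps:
$B{\left(g \right)} = -1740$ ($B{\left(g \right)} = \left(-3\right) 580 = -1740$)
$P = -605$ ($P = -2 - 603 = -605$)
$r{\left(F,d \right)} = 9 - d$ ($r{\left(F,d \right)} = 3 - \left(-6 + d\right) = 9 - d$)
$O = \frac{1}{60}$ ($O = \frac{1}{54 + \left(9 - 3\right)} = \frac{1}{54 + 6} = \frac{1}{60} \approx 0.016667$)
$\frac{B{\left(295 \right)} + x{\left(-690,P \right)}}{-136004 + 426 O} = \frac{-1740 - 690}{-136004 + 426 \cdot \frac{1}{60}} = - \frac{2430}{-136004 + \frac{71}{10}} = - \frac{2430}{- \frac{1359969}{10}} = \left(-2430\right) \left(- \frac{10}{1359969}\right) = \frac{8100}{453323}$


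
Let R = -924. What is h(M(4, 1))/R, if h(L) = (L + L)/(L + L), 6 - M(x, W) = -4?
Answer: -1/924 ≈ -0.0010823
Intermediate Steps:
M(x, W) = 10 (M(x, W) = 6 - 1*(-4) = 6 + 4 = 10)
h(L) = 1 (h(L) = (2*L)/((2*L)) = (2*L)*(1/(2*L)) = 1)
h(M(4, 1))/R = 1/(-924) = 1*(-1/924) = -1/924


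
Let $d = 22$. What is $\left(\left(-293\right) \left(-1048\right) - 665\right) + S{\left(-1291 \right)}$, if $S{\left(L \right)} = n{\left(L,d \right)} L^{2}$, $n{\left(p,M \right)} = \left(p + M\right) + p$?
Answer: $-4266396961$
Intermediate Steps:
$n{\left(p,M \right)} = M + 2 p$ ($n{\left(p,M \right)} = \left(M + p\right) + p = M + 2 p$)
$S{\left(L \right)} = L^{2} \left(22 + 2 L\right)$ ($S{\left(L \right)} = \left(22 + 2 L\right) L^{2} = L^{2} \left(22 + 2 L\right)$)
$\left(\left(-293\right) \left(-1048\right) - 665\right) + S{\left(-1291 \right)} = \left(\left(-293\right) \left(-1048\right) - 665\right) + 2 \left(-1291\right)^{2} \left(11 - 1291\right) = \left(307064 - 665\right) + 2 \cdot 1666681 \left(-1280\right) = 306399 - 4266703360 = -4266396961$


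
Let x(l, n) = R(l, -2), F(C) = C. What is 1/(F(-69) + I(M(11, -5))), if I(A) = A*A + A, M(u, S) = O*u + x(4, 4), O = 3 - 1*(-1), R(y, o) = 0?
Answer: 1/1911 ≈ 0.00052329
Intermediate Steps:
x(l, n) = 0
O = 4 (O = 3 + 1 = 4)
M(u, S) = 4*u (M(u, S) = 4*u + 0 = 4*u)
I(A) = A + A**2 (I(A) = A**2 + A = A + A**2)
1/(F(-69) + I(M(11, -5))) = 1/(-69 + (4*11)*(1 + 4*11)) = 1/(-69 + 44*(1 + 44)) = 1/(-69 + 44*45) = 1/(-69 + 1980) = 1/1911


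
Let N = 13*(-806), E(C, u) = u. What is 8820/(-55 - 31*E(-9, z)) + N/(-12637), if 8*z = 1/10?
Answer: -422392342/2666407 ≈ -158.41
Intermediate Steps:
z = 1/80 (z = (1/8)/10 = (1/8)*(1/10) = 1/80 ≈ 0.012500)
N = -10478
8820/(-55 - 31*E(-9, z)) + N/(-12637) = 8820/(-55 - 31*1/80) - 10478/(-12637) = 8820/(-55 - 31/80) - 10478*(-1/12637) = 8820/(-4431/80) + 10478/12637 = 8820*(-80/4431) + 10478/12637 = -33600/211 + 10478/12637 = -422392342/2666407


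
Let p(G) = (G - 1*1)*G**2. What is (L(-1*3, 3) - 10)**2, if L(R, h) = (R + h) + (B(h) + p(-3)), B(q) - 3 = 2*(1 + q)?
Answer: 1225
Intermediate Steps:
B(q) = 5 + 2*q (B(q) = 3 + 2*(1 + q) = 3 + (2 + 2*q) = 5 + 2*q)
p(G) = G**2*(-1 + G) (p(G) = (G - 1)*G**2 = (-1 + G)*G**2 = G**2*(-1 + G))
L(R, h) = -31 + R + 3*h (L(R, h) = (R + h) + ((5 + 2*h) + (-3)**2*(-1 - 3)) = (R + h) + ((5 + 2*h) + 9*(-4)) = (R + h) + ((5 + 2*h) - 36) = (R + h) + (-31 + 2*h) = -31 + R + 3*h)
(L(-1*3, 3) - 10)**2 = ((-31 - 1*3 + 3*3) - 10)**2 = ((-31 - 3 + 9) - 10)**2 = (-25 - 10)**2 = (-35)**2 = 1225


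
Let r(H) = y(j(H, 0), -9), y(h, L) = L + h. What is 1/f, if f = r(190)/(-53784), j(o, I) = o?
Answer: -53784/181 ≈ -297.15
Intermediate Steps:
r(H) = -9 + H
f = -181/53784 (f = (-9 + 190)/(-53784) = 181*(-1/53784) = -181/53784 ≈ -0.0033653)
1/f = 1/(-181/53784) = -53784/181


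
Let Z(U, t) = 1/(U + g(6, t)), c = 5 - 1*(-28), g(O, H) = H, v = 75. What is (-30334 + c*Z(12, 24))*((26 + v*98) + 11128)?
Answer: -561283374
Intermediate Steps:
c = 33 (c = 5 + 28 = 33)
Z(U, t) = 1/(U + t)
(-30334 + c*Z(12, 24))*((26 + v*98) + 11128) = (-30334 + 33/(12 + 24))*((26 + 75*98) + 11128) = (-30334 + 33/36)*((26 + 7350) + 11128) = (-30334 + 33*(1/36))*(7376 + 11128) = (-30334 + 11/12)*18504 = -363997/12*18504 = -561283374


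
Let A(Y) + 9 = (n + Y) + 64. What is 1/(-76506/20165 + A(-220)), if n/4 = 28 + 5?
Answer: -20165/741951 ≈ -0.027178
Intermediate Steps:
n = 132 (n = 4*(28 + 5) = 4*33 = 132)
A(Y) = 187 + Y (A(Y) = -9 + ((132 + Y) + 64) = -9 + (196 + Y) = 187 + Y)
1/(-76506/20165 + A(-220)) = 1/(-76506/20165 + (187 - 220)) = 1/(-76506*1/20165 - 33) = 1/(-76506/20165 - 33) = 1/(-741951/20165) = -20165/741951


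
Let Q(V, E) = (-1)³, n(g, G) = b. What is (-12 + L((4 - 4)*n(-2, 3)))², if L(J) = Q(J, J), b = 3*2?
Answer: 169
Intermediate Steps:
b = 6
n(g, G) = 6
Q(V, E) = -1
L(J) = -1
(-12 + L((4 - 4)*n(-2, 3)))² = (-12 - 1)² = (-13)² = 169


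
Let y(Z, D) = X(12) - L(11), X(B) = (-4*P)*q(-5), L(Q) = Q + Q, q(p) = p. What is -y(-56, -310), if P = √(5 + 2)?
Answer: 22 - 20*√7 ≈ -30.915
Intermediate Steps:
P = √7 ≈ 2.6458
L(Q) = 2*Q
X(B) = 20*√7 (X(B) = -4*√7*(-5) = 20*√7)
y(Z, D) = -22 + 20*√7 (y(Z, D) = 20*√7 - 2*11 = 20*√7 - 1*22 = 20*√7 - 22 = -22 + 20*√7)
-y(-56, -310) = -(-22 + 20*√7) = 22 - 20*√7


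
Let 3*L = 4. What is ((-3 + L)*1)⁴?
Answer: 625/81 ≈ 7.7160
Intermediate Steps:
L = 4/3 (L = (⅓)*4 = 4/3 ≈ 1.3333)
((-3 + L)*1)⁴ = ((-3 + 4/3)*1)⁴ = (-5/3*1)⁴ = (-5/3)⁴ = 625/81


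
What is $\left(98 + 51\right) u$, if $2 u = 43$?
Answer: $\frac{6407}{2} \approx 3203.5$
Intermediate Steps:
$u = \frac{43}{2}$ ($u = \frac{1}{2} \cdot 43 = \frac{43}{2} \approx 21.5$)
$\left(98 + 51\right) u = \left(98 + 51\right) \frac{43}{2} = 149 \cdot \frac{43}{2} = \frac{6407}{2}$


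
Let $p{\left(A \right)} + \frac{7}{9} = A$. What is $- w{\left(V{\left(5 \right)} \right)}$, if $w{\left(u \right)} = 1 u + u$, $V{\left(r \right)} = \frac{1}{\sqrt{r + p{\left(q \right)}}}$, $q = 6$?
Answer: $- \frac{3 \sqrt{23}}{23} \approx -0.62554$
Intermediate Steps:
$p{\left(A \right)} = - \frac{7}{9} + A$
$V{\left(r \right)} = \frac{1}{\sqrt{\frac{47}{9} + r}}$ ($V{\left(r \right)} = \frac{1}{\sqrt{r + \left(- \frac{7}{9} + 6\right)}} = \frac{1}{\sqrt{r + \frac{47}{9}}} = \frac{1}{\sqrt{\frac{47}{9} + r}}$)
$w{\left(u \right)} = 2 u$ ($w{\left(u \right)} = u + u = 2 u$)
$- w{\left(V{\left(5 \right)} \right)} = - 2 \frac{3}{\sqrt{47 + 9 \cdot 5}} = - 2 \frac{3}{\sqrt{47 + 45}} = - 2 \frac{3}{2 \sqrt{23}} = - 2 \cdot 3 \frac{\sqrt{23}}{46} = - 2 \frac{3 \sqrt{23}}{46} = - \frac{3 \sqrt{23}}{23}$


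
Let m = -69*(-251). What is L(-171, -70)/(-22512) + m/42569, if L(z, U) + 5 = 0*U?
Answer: 390098173/958313328 ≈ 0.40707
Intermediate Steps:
L(z, U) = -5 (L(z, U) = -5 + 0*U = -5 + 0 = -5)
m = 17319
L(-171, -70)/(-22512) + m/42569 = -5/(-22512) + 17319/42569 = -5*(-1/22512) + 17319*(1/42569) = 5/22512 + 17319/42569 = 390098173/958313328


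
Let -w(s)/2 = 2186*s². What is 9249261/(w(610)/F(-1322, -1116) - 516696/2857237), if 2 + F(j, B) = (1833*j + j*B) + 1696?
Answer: 178607227219943259/33198034554308 ≈ 5380.1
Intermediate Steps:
F(j, B) = 1694 + 1833*j + B*j (F(j, B) = -2 + ((1833*j + j*B) + 1696) = -2 + ((1833*j + B*j) + 1696) = -2 + (1696 + 1833*j + B*j) = 1694 + 1833*j + B*j)
w(s) = -4372*s²
9249261/(w(610)/F(-1322, -1116) - 516696/2857237) = 9249261/((-4372*610²)/(1694 + 1833*(-1322) - 1116*(-1322)) - 516696/2857237) = 9249261/((-4372*372100)/(1694 - 2423226 + 1475352) - 516696*1/2857237) = 9249261/(-1626821200/(-946180) - 516696/2857237) = 9249261/(-1626821200*(-1/946180) - 516696/2857237) = 9249261/(81341060/47309 - 516696/2857237) = 9249261/(232386241880156/135173025233) = 9249261*(135173025233/232386241880156) = 178607227219943259/33198034554308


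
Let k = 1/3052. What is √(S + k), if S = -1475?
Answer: I*√3434796337/1526 ≈ 38.406*I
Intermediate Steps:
k = 1/3052 ≈ 0.00032765
√(S + k) = √(-1475 + 1/3052) = √(-4501699/3052) = I*√3434796337/1526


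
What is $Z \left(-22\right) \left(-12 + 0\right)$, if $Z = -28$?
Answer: $-7392$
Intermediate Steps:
$Z \left(-22\right) \left(-12 + 0\right) = \left(-28\right) \left(-22\right) \left(-12 + 0\right) = 616 \left(-12\right) = -7392$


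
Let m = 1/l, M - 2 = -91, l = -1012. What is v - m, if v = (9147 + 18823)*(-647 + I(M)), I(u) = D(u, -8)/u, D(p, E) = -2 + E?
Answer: -1629640611631/90068 ≈ -1.8093e+7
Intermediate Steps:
M = -89 (M = 2 - 91 = -89)
I(u) = -10/u (I(u) = (-2 - 8)/u = -10/u)
v = -1610316810/89 (v = (9147 + 18823)*(-647 - 10/(-89)) = 27970*(-647 - 10*(-1/89)) = 27970*(-647 + 10/89) = 27970*(-57573/89) = -1610316810/89 ≈ -1.8093e+7)
m = -1/1012 (m = 1/(-1012) = -1/1012 ≈ -0.00098814)
v - m = -1610316810/89 - 1*(-1/1012) = -1610316810/89 + 1/1012 = -1629640611631/90068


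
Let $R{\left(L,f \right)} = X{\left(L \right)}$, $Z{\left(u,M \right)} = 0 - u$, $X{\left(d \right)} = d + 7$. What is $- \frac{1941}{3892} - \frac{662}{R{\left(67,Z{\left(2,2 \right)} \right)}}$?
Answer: $- \frac{1360069}{144004} \approx -9.4447$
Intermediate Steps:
$X{\left(d \right)} = 7 + d$
$Z{\left(u,M \right)} = - u$
$R{\left(L,f \right)} = 7 + L$
$- \frac{1941}{3892} - \frac{662}{R{\left(67,Z{\left(2,2 \right)} \right)}} = - \frac{1941}{3892} - \frac{662}{7 + 67} = \left(-1941\right) \frac{1}{3892} - \frac{662}{74} = - \frac{1941}{3892} - \frac{331}{37} = - \frac{1360069}{144004}$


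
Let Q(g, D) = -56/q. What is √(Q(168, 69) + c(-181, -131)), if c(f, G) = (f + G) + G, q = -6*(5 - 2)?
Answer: I*√3959/3 ≈ 20.974*I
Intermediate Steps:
q = -18 (q = -6*3 = -18)
c(f, G) = f + 2*G (c(f, G) = (G + f) + G = f + 2*G)
Q(g, D) = 28/9 (Q(g, D) = -56/(-18) = -56*(-1/18) = 28/9)
√(Q(168, 69) + c(-181, -131)) = √(28/9 + (-181 + 2*(-131))) = √(28/9 + (-181 - 262)) = √(28/9 - 443) = √(-3959/9) = I*√3959/3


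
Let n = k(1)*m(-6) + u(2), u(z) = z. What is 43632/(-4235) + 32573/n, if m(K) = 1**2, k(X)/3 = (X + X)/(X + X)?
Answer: 27545699/4235 ≈ 6504.3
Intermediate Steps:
k(X) = 3 (k(X) = 3*((X + X)/(X + X)) = 3*((2*X)/((2*X))) = 3*((2*X)*(1/(2*X))) = 3*1 = 3)
m(K) = 1
n = 5 (n = 3*1 + 2 = 3 + 2 = 5)
43632/(-4235) + 32573/n = 43632/(-4235) + 32573/5 = 43632*(-1/4235) + 32573*(1/5) = -43632/4235 + 32573/5 = 27545699/4235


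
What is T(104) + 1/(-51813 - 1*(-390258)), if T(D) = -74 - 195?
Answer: -91041704/338445 ≈ -269.00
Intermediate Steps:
T(D) = -269
T(104) + 1/(-51813 - 1*(-390258)) = -269 + 1/(-51813 - 1*(-390258)) = -269 + 1/(-51813 + 390258) = -269 + 1/338445 = -91041704/338445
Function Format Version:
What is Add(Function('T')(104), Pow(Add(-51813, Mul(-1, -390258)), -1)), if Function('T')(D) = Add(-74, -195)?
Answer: Rational(-91041704, 338445) ≈ -269.00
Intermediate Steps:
Function('T')(D) = -269
Add(Function('T')(104), Pow(Add(-51813, Mul(-1, -390258)), -1)) = Add(-269, Pow(Add(-51813, Mul(-1, -390258)), -1)) = Add(-269, Pow(Add(-51813, 390258), -1)) = Add(-269, Pow(338445, -1)) = Add(-269, Rational(1, 338445)) = Rational(-91041704, 338445)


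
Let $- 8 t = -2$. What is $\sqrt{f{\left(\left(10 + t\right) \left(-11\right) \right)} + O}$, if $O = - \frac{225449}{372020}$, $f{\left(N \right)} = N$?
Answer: $\frac{2 i \sqrt{245130395345}}{93005} \approx 10.647 i$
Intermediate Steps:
$t = \frac{1}{4}$ ($t = \left(- \frac{1}{8}\right) \left(-2\right) = \frac{1}{4} \approx 0.25$)
$O = - \frac{225449}{372020}$ ($O = \left(-225449\right) \frac{1}{372020} = - \frac{225449}{372020} \approx -0.60601$)
$\sqrt{f{\left(\left(10 + t\right) \left(-11\right) \right)} + O} = \sqrt{\left(10 + \frac{1}{4}\right) \left(-11\right) - \frac{225449}{372020}} = \sqrt{\frac{41}{4} \left(-11\right) - \frac{225449}{372020}} = \sqrt{- \frac{451}{4} - \frac{225449}{372020}} = \sqrt{- \frac{10542676}{93005}} = \frac{2 i \sqrt{245130395345}}{93005}$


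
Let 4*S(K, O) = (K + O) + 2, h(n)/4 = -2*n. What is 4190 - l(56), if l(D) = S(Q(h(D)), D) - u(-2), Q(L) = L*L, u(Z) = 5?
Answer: -91991/2 ≈ -45996.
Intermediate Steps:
h(n) = -8*n (h(n) = 4*(-2*n) = -8*n)
Q(L) = L²
S(K, O) = ½ + K/4 + O/4 (S(K, O) = ((K + O) + 2)/4 = (2 + K + O)/4 = ½ + K/4 + O/4)
l(D) = -9/2 + 16*D² + D/4 (l(D) = (½ + (-8*D)²/4 + D/4) - 1*5 = (½ + (64*D²)/4 + D/4) - 5 = (½ + 16*D² + D/4) - 5 = -9/2 + 16*D² + D/4)
4190 - l(56) = 4190 - (-9/2 + 16*56² + (¼)*56) = 4190 - (-9/2 + 16*3136 + 14) = 4190 - (-9/2 + 50176 + 14) = 4190 - 1*100371/2 = 4190 - 100371/2 = -91991/2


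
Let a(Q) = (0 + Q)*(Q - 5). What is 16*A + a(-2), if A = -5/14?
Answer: 58/7 ≈ 8.2857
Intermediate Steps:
a(Q) = Q*(-5 + Q)
A = -5/14 (A = -5*1/14 = -5/14 ≈ -0.35714)
16*A + a(-2) = 16*(-5/14) - 2*(-5 - 2) = -40/7 - 2*(-7) = -40/7 + 14 = 58/7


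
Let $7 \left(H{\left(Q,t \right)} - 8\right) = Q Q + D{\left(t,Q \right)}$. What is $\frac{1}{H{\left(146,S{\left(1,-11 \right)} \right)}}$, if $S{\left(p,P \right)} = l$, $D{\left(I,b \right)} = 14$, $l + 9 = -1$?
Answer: $\frac{7}{21386} \approx 0.00032732$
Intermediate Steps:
$l = -10$ ($l = -9 - 1 = -10$)
$S{\left(p,P \right)} = -10$
$H{\left(Q,t \right)} = 10 + \frac{Q^{2}}{7}$ ($H{\left(Q,t \right)} = 8 + \frac{Q Q + 14}{7} = 8 + \frac{Q^{2} + 14}{7} = 8 + \frac{14 + Q^{2}}{7} = 8 + \left(2 + \frac{Q^{2}}{7}\right) = 10 + \frac{Q^{2}}{7}$)
$\frac{1}{H{\left(146,S{\left(1,-11 \right)} \right)}} = \frac{1}{10 + \frac{146^{2}}{7}} = \frac{1}{10 + \frac{1}{7} \cdot 21316} = \frac{1}{10 + \frac{21316}{7}} = \frac{1}{\frac{21386}{7}} = \frac{7}{21386}$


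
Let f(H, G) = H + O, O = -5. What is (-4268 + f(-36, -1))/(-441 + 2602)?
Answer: -4309/2161 ≈ -1.9940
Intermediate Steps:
f(H, G) = -5 + H (f(H, G) = H - 5 = -5 + H)
(-4268 + f(-36, -1))/(-441 + 2602) = (-4268 + (-5 - 36))/(-441 + 2602) = (-4268 - 41)/2161 = -4309*1/2161 = -4309/2161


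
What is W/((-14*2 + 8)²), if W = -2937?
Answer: -2937/400 ≈ -7.3425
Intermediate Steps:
W/((-14*2 + 8)²) = -2937/(-14*2 + 8)² = -2937/(-28 + 8)² = -2937/((-20)²) = -2937/400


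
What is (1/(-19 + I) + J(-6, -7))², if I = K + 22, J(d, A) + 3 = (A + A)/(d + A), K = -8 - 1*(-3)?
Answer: 3969/676 ≈ 5.8713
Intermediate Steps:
K = -5 (K = -8 + 3 = -5)
J(d, A) = -3 + 2*A/(A + d) (J(d, A) = -3 + (A + A)/(d + A) = -3 + (2*A)/(A + d) = -3 + 2*A/(A + d))
I = 17 (I = -5 + 22 = 17)
(1/(-19 + I) + J(-6, -7))² = (1/(-19 + 17) + (-1*(-7) - 3*(-6))/(-7 - 6))² = (1/(-2) + (7 + 18)/(-13))² = (-½ - 1/13*25)² = (-½ - 25/13)² = (-63/26)² = 3969/676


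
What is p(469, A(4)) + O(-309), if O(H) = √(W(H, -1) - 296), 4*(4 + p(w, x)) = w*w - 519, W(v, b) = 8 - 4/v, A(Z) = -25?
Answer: 109713/2 + 2*I*√6874323/309 ≈ 54857.0 + 16.97*I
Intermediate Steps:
p(w, x) = -535/4 + w²/4 (p(w, x) = -4 + (w*w - 519)/4 = -4 + (w² - 519)/4 = -4 + (-519 + w²)/4 = -4 + (-519/4 + w²/4) = -535/4 + w²/4)
O(H) = √(-288 - 4/H) (O(H) = √((8 - 4/H) - 296) = √(-288 - 4/H))
p(469, A(4)) + O(-309) = (-535/4 + (¼)*469²) + 2*√(-72 - 1/(-309)) = (-535/4 + (¼)*219961) + 2*√(-72 - 1*(-1/309)) = (-535/4 + 219961/4) + 2*√(-72 + 1/309) = 109713/2 + 2*√(-22247/309) = 109713/2 + 2*(I*√6874323/309) = 109713/2 + 2*I*√6874323/309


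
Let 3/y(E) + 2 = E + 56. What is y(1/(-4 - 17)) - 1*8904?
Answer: -10088169/1133 ≈ -8903.9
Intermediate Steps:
y(E) = 3/(54 + E) (y(E) = 3/(-2 + (E + 56)) = 3/(-2 + (56 + E)) = 3/(54 + E))
y(1/(-4 - 17)) - 1*8904 = 3/(54 + 1/(-4 - 17)) - 1*8904 = 3/(54 + 1/(-21)) - 8904 = 3/(54 - 1/21) - 8904 = 3/(1133/21) - 8904 = 3*(21/1133) - 8904 = 63/1133 - 8904 = -10088169/1133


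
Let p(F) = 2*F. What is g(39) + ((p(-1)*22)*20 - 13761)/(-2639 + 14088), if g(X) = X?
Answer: 431870/11449 ≈ 37.721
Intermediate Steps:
g(39) + ((p(-1)*22)*20 - 13761)/(-2639 + 14088) = 39 + (((2*(-1))*22)*20 - 13761)/(-2639 + 14088) = 39 + (-2*22*20 - 13761)/11449 = 39 + (-44*20 - 13761)*(1/11449) = 39 + (-880 - 13761)*(1/11449) = 39 - 14641*1/11449 = 39 - 14641/11449 = 431870/11449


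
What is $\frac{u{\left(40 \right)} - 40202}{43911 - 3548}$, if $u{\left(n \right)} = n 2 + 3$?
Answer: $- \frac{40119}{40363} \approx -0.99395$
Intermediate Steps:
$u{\left(n \right)} = 3 + 2 n$ ($u{\left(n \right)} = 2 n + 3 = 3 + 2 n$)
$\frac{u{\left(40 \right)} - 40202}{43911 - 3548} = \frac{\left(3 + 2 \cdot 40\right) - 40202}{43911 - 3548} = \frac{\left(3 + 80\right) - 40202}{40363} = \left(83 - 40202\right) \frac{1}{40363} = \left(-40119\right) \frac{1}{40363} = - \frac{40119}{40363}$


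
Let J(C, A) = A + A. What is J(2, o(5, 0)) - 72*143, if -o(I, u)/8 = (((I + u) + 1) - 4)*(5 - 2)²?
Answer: -10584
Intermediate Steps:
o(I, u) = 216 - 72*I - 72*u (o(I, u) = -8*(((I + u) + 1) - 4)*(5 - 2)² = -8*((1 + I + u) - 4)*3² = -8*(-3 + I + u)*9 = -8*(-27 + 9*I + 9*u) = 216 - 72*I - 72*u)
J(C, A) = 2*A
J(2, o(5, 0)) - 72*143 = 2*(216 - 72*5 - 72*0) - 72*143 = 2*(216 - 360 + 0) - 10296 = 2*(-144) - 10296 = -288 - 10296 = -10584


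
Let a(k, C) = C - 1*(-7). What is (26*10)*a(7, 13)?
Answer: 5200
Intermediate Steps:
a(k, C) = 7 + C (a(k, C) = C + 7 = 7 + C)
(26*10)*a(7, 13) = (26*10)*(7 + 13) = 260*20 = 5200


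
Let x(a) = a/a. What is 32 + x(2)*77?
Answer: 109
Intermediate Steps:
x(a) = 1
32 + x(2)*77 = 32 + 1*77 = 32 + 77 = 109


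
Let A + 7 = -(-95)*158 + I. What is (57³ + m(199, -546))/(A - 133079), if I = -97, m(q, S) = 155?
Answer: -185348/118173 ≈ -1.5684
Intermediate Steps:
A = 14906 (A = -7 + (-(-95)*158 - 97) = -7 + (-95*(-158) - 97) = -7 + (15010 - 97) = -7 + 14913 = 14906)
(57³ + m(199, -546))/(A - 133079) = (57³ + 155)/(14906 - 133079) = (185193 + 155)/(-118173) = 185348*(-1/118173) = -185348/118173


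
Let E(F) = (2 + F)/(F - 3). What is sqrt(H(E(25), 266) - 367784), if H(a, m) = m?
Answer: I*sqrt(367518) ≈ 606.23*I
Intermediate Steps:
E(F) = (2 + F)/(-3 + F)
sqrt(H(E(25), 266) - 367784) = sqrt(266 - 367784) = sqrt(-367518) = I*sqrt(367518)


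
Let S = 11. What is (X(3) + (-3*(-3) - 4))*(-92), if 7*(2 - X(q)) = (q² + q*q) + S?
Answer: -1840/7 ≈ -262.86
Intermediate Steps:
X(q) = 3/7 - 2*q²/7 (X(q) = 2 - ((q² + q*q) + 11)/7 = 2 - ((q² + q²) + 11)/7 = 2 - (2*q² + 11)/7 = 2 - (11 + 2*q²)/7 = 2 + (-11/7 - 2*q²/7) = 3/7 - 2*q²/7)
(X(3) + (-3*(-3) - 4))*(-92) = ((3/7 - 2/7*3²) + (-3*(-3) - 4))*(-92) = ((3/7 - 2/7*9) + (9 - 4))*(-92) = ((3/7 - 18/7) + 5)*(-92) = (-15/7 + 5)*(-92) = (20/7)*(-92) = -1840/7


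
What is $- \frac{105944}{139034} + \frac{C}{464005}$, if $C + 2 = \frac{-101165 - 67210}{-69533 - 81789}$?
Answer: $- \frac{3719394061698993}{4881078081193370} \approx -0.762$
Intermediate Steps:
$C = - \frac{134269}{151322}$ ($C = -2 + \frac{-101165 - 67210}{-69533 - 81789} = -2 - \frac{168375}{-151322} = -2 - - \frac{168375}{151322} = -2 + \frac{168375}{151322} = - \frac{134269}{151322} \approx -0.88731$)
$- \frac{105944}{139034} + \frac{C}{464005} = - \frac{105944}{139034} - \frac{134269}{151322 \cdot 464005} = \left(-105944\right) \frac{1}{139034} - \frac{134269}{70214164610} = - \frac{52972}{69517} - \frac{134269}{70214164610} = - \frac{3719394061698993}{4881078081193370}$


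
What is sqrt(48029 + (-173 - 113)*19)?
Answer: sqrt(42595) ≈ 206.39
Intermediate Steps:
sqrt(48029 + (-173 - 113)*19) = sqrt(48029 - 286*19) = sqrt(48029 - 5434) = sqrt(42595)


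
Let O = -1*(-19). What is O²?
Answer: 361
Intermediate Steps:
O = 19
O² = 19² = 361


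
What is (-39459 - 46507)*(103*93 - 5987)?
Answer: -308789872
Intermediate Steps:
(-39459 - 46507)*(103*93 - 5987) = -85966*(9579 - 5987) = -85966*3592 = -308789872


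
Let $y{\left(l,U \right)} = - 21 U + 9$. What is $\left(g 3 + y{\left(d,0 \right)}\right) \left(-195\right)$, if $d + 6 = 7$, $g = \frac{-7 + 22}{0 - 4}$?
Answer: $\frac{1755}{4} \approx 438.75$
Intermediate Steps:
$g = - \frac{15}{4}$ ($g = \frac{15}{-4} = 15 \left(- \frac{1}{4}\right) = - \frac{15}{4} \approx -3.75$)
$d = 1$ ($d = -6 + 7 = 1$)
$y{\left(l,U \right)} = 9 - 21 U$
$\left(g 3 + y{\left(d,0 \right)}\right) \left(-195\right) = \left(\left(- \frac{15}{4}\right) 3 + \left(9 - 0\right)\right) \left(-195\right) = \left(- \frac{45}{4} + \left(9 + 0\right)\right) \left(-195\right) = \left(- \frac{45}{4} + 9\right) \left(-195\right) = \left(- \frac{9}{4}\right) \left(-195\right) = \frac{1755}{4}$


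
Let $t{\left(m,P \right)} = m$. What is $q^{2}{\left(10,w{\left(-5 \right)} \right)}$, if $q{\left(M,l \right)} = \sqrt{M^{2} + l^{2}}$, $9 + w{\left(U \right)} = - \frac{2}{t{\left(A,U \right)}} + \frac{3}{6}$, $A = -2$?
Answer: $\frac{625}{4} \approx 156.25$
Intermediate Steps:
$w{\left(U \right)} = - \frac{15}{2}$ ($w{\left(U \right)} = -9 + \left(- \frac{2}{-2} + \frac{3}{6}\right) = -9 + \left(\left(-2\right) \left(- \frac{1}{2}\right) + 3 \cdot \frac{1}{6}\right) = -9 + \left(1 + \frac{1}{2}\right) = -9 + \frac{3}{2} = - \frac{15}{2}$)
$q^{2}{\left(10,w{\left(-5 \right)} \right)} = \left(\sqrt{10^{2} + \left(- \frac{15}{2}\right)^{2}}\right)^{2} = \left(\sqrt{100 + \frac{225}{4}}\right)^{2} = \left(\sqrt{\frac{625}{4}}\right)^{2} = \left(\frac{25}{2}\right)^{2} = \frac{625}{4}$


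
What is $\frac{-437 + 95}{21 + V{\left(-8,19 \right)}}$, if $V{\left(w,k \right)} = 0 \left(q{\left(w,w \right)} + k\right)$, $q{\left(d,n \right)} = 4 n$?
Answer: $- \frac{114}{7} \approx -16.286$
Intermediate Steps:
$V{\left(w,k \right)} = 0$ ($V{\left(w,k \right)} = 0 \left(4 w + k\right) = 0 \left(k + 4 w\right) = 0$)
$\frac{-437 + 95}{21 + V{\left(-8,19 \right)}} = \frac{-437 + 95}{21 + 0} = - \frac{342}{21} = \left(-342\right) \frac{1}{21} = - \frac{114}{7}$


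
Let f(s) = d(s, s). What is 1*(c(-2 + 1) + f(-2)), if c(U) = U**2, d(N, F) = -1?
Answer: 0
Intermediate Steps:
f(s) = -1
1*(c(-2 + 1) + f(-2)) = 1*((-2 + 1)**2 - 1) = 1*((-1)**2 - 1) = 1*(1 - 1) = 1*0 = 0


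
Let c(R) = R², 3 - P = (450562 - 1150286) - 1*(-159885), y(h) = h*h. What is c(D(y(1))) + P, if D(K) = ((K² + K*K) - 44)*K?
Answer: 541606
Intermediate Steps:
y(h) = h²
P = 539842 (P = 3 - ((450562 - 1150286) - 1*(-159885)) = 3 - (-699724 + 159885) = 3 - 1*(-539839) = 3 + 539839 = 539842)
D(K) = K*(-44 + 2*K²) (D(K) = ((K² + K²) - 44)*K = (2*K² - 44)*K = (-44 + 2*K²)*K = K*(-44 + 2*K²))
c(D(y(1))) + P = (2*1²*(-22 + (1²)²))² + 539842 = (2*1*(-22 + 1²))² + 539842 = (2*1*(-22 + 1))² + 539842 = (2*1*(-21))² + 539842 = (-42)² + 539842 = 1764 + 539842 = 541606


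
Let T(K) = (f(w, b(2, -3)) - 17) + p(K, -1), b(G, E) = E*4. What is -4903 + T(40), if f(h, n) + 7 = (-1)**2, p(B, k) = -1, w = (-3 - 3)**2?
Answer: -4927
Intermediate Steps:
b(G, E) = 4*E
w = 36 (w = (-6)**2 = 36)
f(h, n) = -6 (f(h, n) = -7 + (-1)**2 = -7 + 1 = -6)
T(K) = -24 (T(K) = (-6 - 17) - 1 = -23 - 1 = -24)
-4903 + T(40) = -4903 - 24 = -4927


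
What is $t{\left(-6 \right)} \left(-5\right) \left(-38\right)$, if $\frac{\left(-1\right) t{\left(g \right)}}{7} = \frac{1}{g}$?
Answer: $\frac{665}{3} \approx 221.67$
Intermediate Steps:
$t{\left(g \right)} = - \frac{7}{g}$
$t{\left(-6 \right)} \left(-5\right) \left(-38\right) = - \frac{7}{-6} \left(-5\right) \left(-38\right) = \left(-7\right) \left(- \frac{1}{6}\right) \left(-5\right) \left(-38\right) = \frac{7}{6} \left(-5\right) \left(-38\right) = \left(- \frac{35}{6}\right) \left(-38\right) = \frac{665}{3}$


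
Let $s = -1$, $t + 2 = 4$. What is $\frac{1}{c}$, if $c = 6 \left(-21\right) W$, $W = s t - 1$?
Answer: $\frac{1}{378} \approx 0.0026455$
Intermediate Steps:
$t = 2$ ($t = -2 + 4 = 2$)
$W = -3$ ($W = \left(-1\right) 2 - 1 = -2 - 1 = -3$)
$c = 378$ ($c = 6 \left(-21\right) \left(-3\right) = \left(-126\right) \left(-3\right) = 378$)
$\frac{1}{c} = \frac{1}{378}$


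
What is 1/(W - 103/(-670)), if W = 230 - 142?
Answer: 670/59063 ≈ 0.011344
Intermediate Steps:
W = 88
1/(W - 103/(-670)) = 1/(88 - 103/(-670)) = 1/(88 - 103*(-1/670)) = 1/(88 + 103/670) = 1/(59063/670) = 670/59063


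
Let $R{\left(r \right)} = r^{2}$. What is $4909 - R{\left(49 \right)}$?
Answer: $2508$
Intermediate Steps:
$4909 - R{\left(49 \right)} = 4909 - 49^{2} = 4909 - 2401 = 2508$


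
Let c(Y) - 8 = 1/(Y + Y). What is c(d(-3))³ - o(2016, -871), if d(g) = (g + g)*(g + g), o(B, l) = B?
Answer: -560367935/373248 ≈ -1501.3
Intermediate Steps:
d(g) = 4*g² (d(g) = (2*g)*(2*g) = 4*g²)
c(Y) = 8 + 1/(2*Y) (c(Y) = 8 + 1/(Y + Y) = 8 + 1/(2*Y))
c(d(-3))³ - o(2016, -871) = (8 + 1/(2*((4*(-3)²))))³ - 1*2016 = (8 + 1/(2*((4*9))))³ - 2016 = (8 + (½)/36)³ - 2016 = (8 + (½)*(1/36))³ - 2016 = (8 + 1/72)³ - 2016 = (577/72)³ - 2016 = 192100033/373248 - 2016 = -560367935/373248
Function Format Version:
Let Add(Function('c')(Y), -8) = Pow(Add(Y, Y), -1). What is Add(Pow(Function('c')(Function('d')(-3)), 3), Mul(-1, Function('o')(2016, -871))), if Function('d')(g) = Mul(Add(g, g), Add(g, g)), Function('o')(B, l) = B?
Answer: Rational(-560367935, 373248) ≈ -1501.3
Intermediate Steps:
Function('d')(g) = Mul(4, Pow(g, 2)) (Function('d')(g) = Mul(Mul(2, g), Mul(2, g)) = Mul(4, Pow(g, 2)))
Function('c')(Y) = Add(8, Mul(Rational(1, 2), Pow(Y, -1))) (Function('c')(Y) = Add(8, Pow(Add(Y, Y), -1)) = Add(8, Pow(Mul(2, Y), -1)) = Add(8, Mul(Rational(1, 2), Pow(Y, -1))))
Add(Pow(Function('c')(Function('d')(-3)), 3), Mul(-1, Function('o')(2016, -871))) = Add(Pow(Add(8, Mul(Rational(1, 2), Pow(Mul(4, Pow(-3, 2)), -1))), 3), Mul(-1, 2016)) = Add(Pow(Add(8, Mul(Rational(1, 2), Pow(Mul(4, 9), -1))), 3), -2016) = Add(Pow(Add(8, Mul(Rational(1, 2), Pow(36, -1))), 3), -2016) = Add(Pow(Add(8, Mul(Rational(1, 2), Rational(1, 36))), 3), -2016) = Add(Pow(Add(8, Rational(1, 72)), 3), -2016) = Add(Pow(Rational(577, 72), 3), -2016) = Add(Rational(192100033, 373248), -2016) = Rational(-560367935, 373248)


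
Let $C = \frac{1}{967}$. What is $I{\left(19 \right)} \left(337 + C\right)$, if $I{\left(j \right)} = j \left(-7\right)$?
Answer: $- \frac{43342040}{967} \approx -44821.0$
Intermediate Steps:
$I{\left(j \right)} = - 7 j$
$C = \frac{1}{967} \approx 0.0010341$
$I{\left(19 \right)} \left(337 + C\right) = \left(-7\right) 19 \left(337 + \frac{1}{967}\right) = \left(-133\right) \frac{325880}{967} = - \frac{43342040}{967}$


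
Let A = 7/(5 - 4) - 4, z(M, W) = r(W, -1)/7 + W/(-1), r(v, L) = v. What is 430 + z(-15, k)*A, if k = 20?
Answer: 2650/7 ≈ 378.57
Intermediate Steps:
z(M, W) = -6*W/7 (z(M, W) = W/7 + W/(-1) = W*(⅐) + W*(-1) = W/7 - W = -6*W/7)
A = 3 (A = 7/1 - 4 = 1*7 - 4 = 7 - 4 = 3)
430 + z(-15, k)*A = 430 - 6/7*20*3 = 430 - 120/7*3 = 430 - 360/7 = 2650/7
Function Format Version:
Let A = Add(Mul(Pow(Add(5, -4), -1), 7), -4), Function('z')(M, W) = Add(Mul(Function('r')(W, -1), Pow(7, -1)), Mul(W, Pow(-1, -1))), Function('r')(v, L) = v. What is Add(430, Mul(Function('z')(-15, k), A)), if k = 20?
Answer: Rational(2650, 7) ≈ 378.57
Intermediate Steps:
Function('z')(M, W) = Mul(Rational(-6, 7), W) (Function('z')(M, W) = Add(Mul(W, Pow(7, -1)), Mul(W, Pow(-1, -1))) = Add(Mul(W, Rational(1, 7)), Mul(W, -1)) = Add(Mul(Rational(1, 7), W), Mul(-1, W)) = Mul(Rational(-6, 7), W))
A = 3 (A = Add(Mul(Pow(1, -1), 7), -4) = Add(Mul(1, 7), -4) = Add(7, -4) = 3)
Add(430, Mul(Function('z')(-15, k), A)) = Add(430, Mul(Mul(Rational(-6, 7), 20), 3)) = Add(430, Mul(Rational(-120, 7), 3)) = Add(430, Rational(-360, 7)) = Rational(2650, 7)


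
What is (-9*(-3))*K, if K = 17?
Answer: 459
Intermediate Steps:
(-9*(-3))*K = -9*(-3)*17 = 27*17 = 459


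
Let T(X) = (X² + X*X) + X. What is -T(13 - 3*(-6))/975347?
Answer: -1953/975347 ≈ -0.0020024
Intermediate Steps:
T(X) = X + 2*X² (T(X) = (X² + X²) + X = 2*X² + X = X + 2*X²)
-T(13 - 3*(-6))/975347 = -(13 - 3*(-6))*(1 + 2*(13 - 3*(-6)))/975347 = -(13 + 18)*(1 + 2*(13 + 18))/975347 = -31*(1 + 2*31)/975347 = -31*(1 + 62)/975347 = -31*63/975347 = -1953/975347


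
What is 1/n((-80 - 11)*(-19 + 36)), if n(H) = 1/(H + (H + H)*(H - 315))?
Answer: 5759481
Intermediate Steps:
n(H) = 1/(H + 2*H*(-315 + H)) (n(H) = 1/(H + (2*H)*(-315 + H)) = 1/(H + 2*H*(-315 + H)))
1/n((-80 - 11)*(-19 + 36)) = 1/(1/((((-80 - 11)*(-19 + 36)))*(-629 + 2*((-80 - 11)*(-19 + 36))))) = 1/(1/(((-91*17))*(-629 + 2*(-91*17)))) = 1/(1/((-1547)*(-629 + 2*(-1547)))) = 1/(-1/(1547*(-629 - 3094))) = 1/(-1/1547/(-3723)) = 1/(-1/1547*(-1/3723)) = 1/(1/5759481) = 5759481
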